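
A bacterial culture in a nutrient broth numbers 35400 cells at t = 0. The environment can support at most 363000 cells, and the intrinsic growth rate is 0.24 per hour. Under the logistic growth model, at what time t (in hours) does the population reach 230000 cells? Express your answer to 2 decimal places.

11.55 hours

A = (K − N₀)/N₀ = (363000 − 35400)/35400 = 9.2542.
Solve 363000/(1 + 9.2542·e^(−0.24t)) = 230000: 1 + 9.2542·e^(−0.24t) = 1.5783, so e^(−0.24t) = 0.0624861.
−0.24·t = ln(0.0624861) = -2.7728, so t = 2.7728/0.24 = 11.553.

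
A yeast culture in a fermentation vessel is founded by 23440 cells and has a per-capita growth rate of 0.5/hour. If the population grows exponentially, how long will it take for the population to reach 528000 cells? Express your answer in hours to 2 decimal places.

Set N₀·e^(rt) = 528000: e^(0.5·t) = 528000/23440 = 22.526.
0.5·t = ln(22.526) = 3.1147, so t = 3.1147/0.5 = 6.2293.

6.23 hours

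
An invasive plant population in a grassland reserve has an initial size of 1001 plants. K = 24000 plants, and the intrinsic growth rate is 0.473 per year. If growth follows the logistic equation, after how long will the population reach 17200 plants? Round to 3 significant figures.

8.59 years

A = (K − N₀)/N₀ = (24000 − 1001)/1001 = 22.976.
Solve 24000/(1 + 22.976·e^(−0.473t)) = 17200: 1 + 22.976·e^(−0.473t) = 1.3953, so e^(−0.473t) = 0.017207.
−0.473·t = ln(0.017207) = -4.0624, so t = 4.0624/0.473 = 8.5887.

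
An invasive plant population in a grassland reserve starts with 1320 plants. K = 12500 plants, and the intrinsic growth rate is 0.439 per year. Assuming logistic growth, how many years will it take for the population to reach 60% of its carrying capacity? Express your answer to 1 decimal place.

5.8 years

A = (K − N₀)/N₀ = (12500 − 1320)/1320 = 8.4697.
Solve 12500/(1 + 8.4697·e^(−0.439t)) = 7500: 1 + 8.4697·e^(−0.439t) = 1.6667, so e^(−0.439t) = 0.078712.
−0.439·t = ln(0.078712) = -2.542, so t = 2.542/0.439 = 5.7903.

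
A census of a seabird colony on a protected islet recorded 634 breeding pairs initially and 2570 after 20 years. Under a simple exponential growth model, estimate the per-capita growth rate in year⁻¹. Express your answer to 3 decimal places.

0.070 per year

From N(t) = N₀·e^(rt): e^(r·20) = 2570/634 = 4.0536.
r·20 = ln(4.0536) = 1.3996, so r = 1.3996/20 = 0.069981.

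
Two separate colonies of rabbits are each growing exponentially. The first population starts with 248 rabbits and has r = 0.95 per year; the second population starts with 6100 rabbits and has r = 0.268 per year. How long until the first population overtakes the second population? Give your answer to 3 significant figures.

4.70 years

Set 248·e^(0.95t) = 6100·e^(0.268t).
e^((0.95 − 0.268)t) = 6100/248 → e^(0.682·t) = 24.597.
0.682·t = ln(24.597) = 3.2026, so t = 3.2026/0.682 = 4.6959.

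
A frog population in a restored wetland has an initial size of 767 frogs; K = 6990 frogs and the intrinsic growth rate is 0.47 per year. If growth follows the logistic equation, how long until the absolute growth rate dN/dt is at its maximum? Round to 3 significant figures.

4.45 years

Logistic growth is fastest at N = K/2 = 3495.
A = (K − N₀)/N₀ = 8.1134. Set K/(1 + A·e^(−rt)) = K/2 → A·e^(−rt) = 1.
e^(−0.47t) = 1/8.1134 = 0.123252, so t = ln(8.1134)/0.47 = 2.0935/0.47 = 4.4543.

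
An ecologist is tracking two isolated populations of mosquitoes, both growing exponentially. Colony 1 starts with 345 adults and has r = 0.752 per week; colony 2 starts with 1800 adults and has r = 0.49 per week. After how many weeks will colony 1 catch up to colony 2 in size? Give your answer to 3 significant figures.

Set 345·e^(0.752t) = 1800·e^(0.49t).
e^((0.752 − 0.49)t) = 1800/345 → e^(0.262·t) = 5.2174.
0.262·t = ln(5.2174) = 1.652, so t = 1.652/0.262 = 6.3053.

6.31 weeks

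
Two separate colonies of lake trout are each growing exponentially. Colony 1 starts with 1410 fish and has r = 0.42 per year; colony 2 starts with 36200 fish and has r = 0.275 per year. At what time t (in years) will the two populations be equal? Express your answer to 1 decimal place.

22.4 years

Set 1410·e^(0.42t) = 36200·e^(0.275t).
e^((0.42 − 0.275)t) = 36200/1410 → e^(0.145·t) = 25.674.
0.145·t = ln(25.674) = 3.2455, so t = 3.2455/0.145 = 22.383.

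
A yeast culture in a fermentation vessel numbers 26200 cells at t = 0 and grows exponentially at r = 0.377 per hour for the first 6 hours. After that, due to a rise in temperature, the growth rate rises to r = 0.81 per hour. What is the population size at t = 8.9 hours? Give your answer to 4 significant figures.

Phase 1: N(6) = 26200·e^(0.377×6) = 26200·e^2.262 = 251580.
Phase 2 runs for 8.9 − 6 = 2.9 hours at r = 0.81.
N(8.9) = 251580·e^(0.81×2.9) = 251580·e^2.349 = 2.635319×10^6.

2635000 cells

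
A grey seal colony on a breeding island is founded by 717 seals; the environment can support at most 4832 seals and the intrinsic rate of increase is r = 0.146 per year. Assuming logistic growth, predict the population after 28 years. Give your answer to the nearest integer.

4408 seals

A = (K − N₀)/N₀ = (4832 − 717)/717 = 5.7392.
N(t) = K/(1 + A·e^(−rt)) = 4832/(1 + 5.7392×e^(−0.146×28)).
e^(−4.088) = 0.016773; denominator = 1 + 5.7392×0.016773 = 1.0963.
N = 4832/1.0963 = 4407.71.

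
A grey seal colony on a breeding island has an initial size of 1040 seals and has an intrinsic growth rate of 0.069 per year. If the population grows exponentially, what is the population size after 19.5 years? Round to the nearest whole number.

3994 seals

N(t) = N₀·e^(rt) = 1040 × e^(0.069×19.5) = 1040 × e^1.346.
e^1.346 ≈ 3.8401, so N ≈ 1040 × 3.8401 = 3993.71.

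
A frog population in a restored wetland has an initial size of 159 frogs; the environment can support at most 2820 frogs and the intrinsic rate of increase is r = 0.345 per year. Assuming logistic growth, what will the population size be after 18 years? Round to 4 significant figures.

2728 frogs

A = (K − N₀)/N₀ = (2820 − 159)/159 = 16.736.
N(t) = K/(1 + A·e^(−rt)) = 2820/(1 + 16.736×e^(−0.345×18)).
e^(−6.21) = 0.0020092; denominator = 1 + 16.736×0.0020092 = 1.0336.
N = 2820/1.0336 = 2728.26.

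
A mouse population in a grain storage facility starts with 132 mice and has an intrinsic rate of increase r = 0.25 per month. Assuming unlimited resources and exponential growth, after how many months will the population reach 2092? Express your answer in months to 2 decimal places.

11.05 months

Set N₀·e^(rt) = 2092: e^(0.25·t) = 2092/132 = 15.848.
0.25·t = ln(15.848) = 2.7631, so t = 2.7631/0.25 = 11.052.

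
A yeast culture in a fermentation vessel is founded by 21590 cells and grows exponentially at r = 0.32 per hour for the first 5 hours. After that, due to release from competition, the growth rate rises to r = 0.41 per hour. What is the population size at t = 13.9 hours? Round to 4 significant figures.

4110000 cells

Phase 1: N(5) = 21590·e^(0.32×5) = 21590·e^1.6 = 106936.
Phase 2 runs for 13.9 − 5 = 8.9 hours at r = 0.41.
N(13.9) = 106936·e^(0.41×8.9) = 106936·e^3.649 = 4.110213×10^6.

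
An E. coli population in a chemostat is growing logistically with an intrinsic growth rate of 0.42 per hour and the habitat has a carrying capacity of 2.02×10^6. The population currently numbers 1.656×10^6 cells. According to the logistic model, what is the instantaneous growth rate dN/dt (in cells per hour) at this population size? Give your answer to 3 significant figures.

dN/dt = rN(1 − N/K) = 0.42 × 1.656×10^6 × (1 − 1.656×10^6/2.02×10^6).
1 − 1.656×10^6/2.02×10^6 = 0.1802; dN/dt = 0.42 × 1.656×10^6 × 0.1802 = 1.25331×10^5.

125000 cells per hour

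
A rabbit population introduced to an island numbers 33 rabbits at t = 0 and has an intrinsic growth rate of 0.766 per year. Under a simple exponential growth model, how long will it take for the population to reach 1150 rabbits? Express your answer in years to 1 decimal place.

Set N₀·e^(rt) = 1150: e^(0.766·t) = 1150/33 = 34.848.
0.766·t = ln(34.848) = 3.551, so t = 3.551/0.766 = 4.6358.

4.6 years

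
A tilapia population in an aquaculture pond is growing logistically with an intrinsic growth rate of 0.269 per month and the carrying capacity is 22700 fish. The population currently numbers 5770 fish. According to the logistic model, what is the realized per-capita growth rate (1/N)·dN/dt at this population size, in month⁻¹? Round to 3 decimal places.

0.201 per month

(1/N)·dN/dt = r(1 − N/K) = 0.269 × (1 − 5770/22700).
= 0.269 × 0.74581 = 0.20062.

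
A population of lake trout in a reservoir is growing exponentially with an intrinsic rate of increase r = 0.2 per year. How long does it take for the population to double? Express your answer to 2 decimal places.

3.47 years

Doubling time t_d = ln(2)/r = 0.6931/0.2 = 3.4657.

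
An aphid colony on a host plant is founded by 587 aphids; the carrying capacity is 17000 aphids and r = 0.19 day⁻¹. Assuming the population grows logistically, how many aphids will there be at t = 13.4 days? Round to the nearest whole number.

5326 aphids

A = (K − N₀)/N₀ = (17000 − 587)/587 = 27.961.
N(t) = K/(1 + A·e^(−rt)) = 17000/(1 + 27.961×e^(−0.19×13.4)).
e^(−2.546) = 0.078395; denominator = 1 + 27.961×0.078395 = 3.192.
N = 17000/3.192 = 5325.85.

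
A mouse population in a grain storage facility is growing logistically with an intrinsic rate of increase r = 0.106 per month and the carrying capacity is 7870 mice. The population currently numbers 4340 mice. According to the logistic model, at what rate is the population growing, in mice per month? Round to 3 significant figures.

206 mice per month

dN/dt = rN(1 − N/K) = 0.106 × 4340 × (1 − 4340/7870).
1 − 4340/7870 = 0.44854; dN/dt = 0.106 × 4340 × 0.44854 = 206.35.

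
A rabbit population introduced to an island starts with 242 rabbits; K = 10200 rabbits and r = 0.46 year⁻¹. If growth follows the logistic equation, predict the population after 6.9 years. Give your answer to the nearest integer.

3748 rabbits

A = (K − N₀)/N₀ = (10200 − 242)/242 = 41.149.
N(t) = K/(1 + A·e^(−rt)) = 10200/(1 + 41.149×e^(−0.46×6.9)).
e^(−3.174) = 0.041836; denominator = 1 + 41.149×0.041836 = 2.7215.
N = 10200/2.7215 = 3747.94.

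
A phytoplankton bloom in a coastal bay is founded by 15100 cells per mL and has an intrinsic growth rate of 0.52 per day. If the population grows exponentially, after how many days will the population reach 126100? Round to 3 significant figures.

4.08 days

Set N₀·e^(rt) = 126100: e^(0.52·t) = 126100/15100 = 8.351.
0.52·t = ln(8.351) = 2.1224, so t = 2.1224/0.52 = 4.0815.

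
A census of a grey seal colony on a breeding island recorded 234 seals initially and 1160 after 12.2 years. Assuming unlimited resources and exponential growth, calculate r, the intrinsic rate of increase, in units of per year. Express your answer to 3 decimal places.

From N(t) = N₀·e^(rt): e^(r·12.2) = 1160/234 = 4.9573.
r·12.2 = ln(4.9573) = 1.6009, so r = 1.6009/12.2 = 0.13122.

0.131 per year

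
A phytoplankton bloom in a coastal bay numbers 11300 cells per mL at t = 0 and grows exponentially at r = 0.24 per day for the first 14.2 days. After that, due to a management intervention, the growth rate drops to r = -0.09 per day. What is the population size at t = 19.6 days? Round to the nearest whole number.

209936 cells per mL

Phase 1: N(14.2) = 11300·e^(0.24×14.2) = 11300·e^3.408 = 341314.
Phase 2 runs for 19.6 − 14.2 = 5.4 days at r = -0.09.
N(19.6) = 341314·e^(-0.09×5.4) = 341314·e^-0.486 = 209936.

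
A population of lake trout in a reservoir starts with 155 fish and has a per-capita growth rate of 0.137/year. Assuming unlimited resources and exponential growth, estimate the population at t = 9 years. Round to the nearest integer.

N(t) = N₀·e^(rt) = 155 × e^(0.137×9) = 155 × e^1.233.
e^1.233 ≈ 3.4315, so N ≈ 155 × 3.4315 = 531.884.

532 fish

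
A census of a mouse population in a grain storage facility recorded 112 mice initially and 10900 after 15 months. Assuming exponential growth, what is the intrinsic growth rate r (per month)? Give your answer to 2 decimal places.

0.31 per month

From N(t) = N₀·e^(rt): e^(r·15) = 10900/112 = 97.321.
r·15 = ln(97.321) = 4.578, so r = 4.578/15 = 0.3052.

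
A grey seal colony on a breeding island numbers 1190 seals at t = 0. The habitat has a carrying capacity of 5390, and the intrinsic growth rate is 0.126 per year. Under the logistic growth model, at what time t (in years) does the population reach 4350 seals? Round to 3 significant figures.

21.4 years

A = (K − N₀)/N₀ = (5390 − 1190)/1190 = 3.5294.
Solve 5390/(1 + 3.5294·e^(−0.126t)) = 4350: 1 + 3.5294·e^(−0.126t) = 1.2391, so e^(−0.126t) = 0.0677395.
−0.126·t = ln(0.0677395) = -2.6921, so t = 2.6921/0.126 = 21.366.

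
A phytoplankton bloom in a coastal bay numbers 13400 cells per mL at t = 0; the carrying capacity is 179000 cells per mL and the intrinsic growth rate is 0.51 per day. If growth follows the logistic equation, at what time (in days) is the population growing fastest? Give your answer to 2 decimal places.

Logistic growth is fastest at N = K/2 = 89500.
A = (K − N₀)/N₀ = 12.358. Set K/(1 + A·e^(−rt)) = K/2 → A·e^(−rt) = 1.
e^(−0.51t) = 1/12.358 = 0.0809179, so t = ln(12.358)/0.51 = 2.5143/0.51 = 4.93.

4.93 days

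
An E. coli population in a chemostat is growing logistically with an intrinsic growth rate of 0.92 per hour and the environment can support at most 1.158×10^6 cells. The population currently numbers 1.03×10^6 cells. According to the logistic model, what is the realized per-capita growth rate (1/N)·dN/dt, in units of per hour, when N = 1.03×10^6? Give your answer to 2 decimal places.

0.10 per hour

(1/N)·dN/dt = r(1 − N/K) = 0.92 × (1 − 1.03×10^6/1.158×10^6).
= 0.92 × 0.11054 = 0.10169.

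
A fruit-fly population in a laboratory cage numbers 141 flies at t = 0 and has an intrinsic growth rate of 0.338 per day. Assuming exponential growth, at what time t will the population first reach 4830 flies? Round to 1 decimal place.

Set N₀·e^(rt) = 4830: e^(0.338·t) = 4830/141 = 34.255.
0.338·t = ln(34.255) = 3.5338, so t = 3.5338/0.338 = 10.455.

10.5 days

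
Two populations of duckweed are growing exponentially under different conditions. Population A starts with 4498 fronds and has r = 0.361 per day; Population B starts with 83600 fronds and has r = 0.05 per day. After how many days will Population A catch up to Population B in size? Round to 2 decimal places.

9.40 days

Set 4498·e^(0.361t) = 83600·e^(0.05t).
e^((0.361 − 0.05)t) = 83600/4498 → e^(0.311·t) = 18.586.
0.311·t = ln(18.586) = 2.9224, so t = 2.9224/0.311 = 9.3968.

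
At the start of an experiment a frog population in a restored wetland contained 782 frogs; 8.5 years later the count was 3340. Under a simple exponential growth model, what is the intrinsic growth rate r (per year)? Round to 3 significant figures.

0.171 per year

From N(t) = N₀·e^(rt): e^(r·8.5) = 3340/782 = 4.2711.
r·8.5 = ln(4.2711) = 1.4519, so r = 1.4519/8.5 = 0.17081.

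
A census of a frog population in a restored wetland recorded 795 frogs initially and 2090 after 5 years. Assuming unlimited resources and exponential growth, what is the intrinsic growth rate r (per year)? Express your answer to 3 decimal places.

0.193 per year

From N(t) = N₀·e^(rt): e^(r·5) = 2090/795 = 2.6289.
r·5 = ln(2.6289) = 0.96658, so r = 0.96658/5 = 0.19332.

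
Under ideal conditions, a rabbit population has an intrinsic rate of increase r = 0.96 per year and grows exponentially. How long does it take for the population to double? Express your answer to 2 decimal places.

0.72 years

Doubling time t_d = ln(2)/r = 0.6931/0.96 = 0.72203.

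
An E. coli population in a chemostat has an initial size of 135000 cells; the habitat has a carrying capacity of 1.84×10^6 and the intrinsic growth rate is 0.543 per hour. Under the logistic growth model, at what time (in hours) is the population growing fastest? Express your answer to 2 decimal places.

4.67 hours

Logistic growth is fastest at N = K/2 = 920000.
A = (K − N₀)/N₀ = 12.63. Set K/(1 + A·e^(−rt)) = K/2 → A·e^(−rt) = 1.
e^(−0.543t) = 1/12.63 = 0.0791789, so t = ln(12.63)/0.543 = 2.536/0.543 = 4.6704.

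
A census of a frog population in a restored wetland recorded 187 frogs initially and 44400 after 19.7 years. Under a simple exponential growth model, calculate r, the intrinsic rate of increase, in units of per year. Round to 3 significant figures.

From N(t) = N₀·e^(rt): e^(r·19.7) = 44400/187 = 237.43.
r·19.7 = ln(237.43) = 5.4699, so r = 5.4699/19.7 = 0.27766.

0.278 per year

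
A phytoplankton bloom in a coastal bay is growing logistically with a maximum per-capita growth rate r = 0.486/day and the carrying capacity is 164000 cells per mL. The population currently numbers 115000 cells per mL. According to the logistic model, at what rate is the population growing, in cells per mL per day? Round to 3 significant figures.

16700 cells per mL per day

dN/dt = rN(1 − N/K) = 0.486 × 115000 × (1 − 115000/164000).
1 − 115000/164000 = 0.29878; dN/dt = 0.486 × 115000 × 0.29878 = 16699.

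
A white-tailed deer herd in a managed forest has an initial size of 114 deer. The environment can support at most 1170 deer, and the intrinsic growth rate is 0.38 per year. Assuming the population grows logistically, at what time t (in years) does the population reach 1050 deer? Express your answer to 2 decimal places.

11.57 years

A = (K − N₀)/N₀ = (1170 − 114)/114 = 9.2632.
Solve 1170/(1 + 9.2632·e^(−0.38t)) = 1050: 1 + 9.2632·e^(−0.38t) = 1.1143, so e^(−0.38t) = 0.0123377.
−0.38·t = ln(0.0123377) = -4.3951, so t = 4.3951/0.38 = 11.566.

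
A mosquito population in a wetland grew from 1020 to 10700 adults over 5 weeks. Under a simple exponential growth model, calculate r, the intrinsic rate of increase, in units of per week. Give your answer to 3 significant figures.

From N(t) = N₀·e^(rt): e^(r·5) = 10700/1020 = 10.49.
r·5 = ln(10.49) = 2.3504, so r = 2.3504/5 = 0.47009.

0.470 per week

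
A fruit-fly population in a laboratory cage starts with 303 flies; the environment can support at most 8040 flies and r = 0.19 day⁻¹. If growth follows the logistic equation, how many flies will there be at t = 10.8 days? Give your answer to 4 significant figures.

A = (K − N₀)/N₀ = (8040 − 303)/303 = 25.535.
N(t) = K/(1 + A·e^(−rt)) = 8040/(1 + 25.535×e^(−0.19×10.8)).
e^(−2.052) = 0.12848; denominator = 1 + 25.535×0.12848 = 4.2806.
N = 8040/4.2806 = 1878.23.

1878 flies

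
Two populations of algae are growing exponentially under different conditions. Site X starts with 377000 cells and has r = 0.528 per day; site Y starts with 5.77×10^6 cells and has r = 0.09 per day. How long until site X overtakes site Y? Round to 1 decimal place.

Set 377000·e^(0.528t) = 5.77×10^6·e^(0.09t).
e^((0.528 − 0.09)t) = 5.77×10^6/377000 → e^(0.438·t) = 15.305.
0.438·t = ln(15.305) = 2.7282, so t = 2.7282/0.438 = 6.2287.

6.2 days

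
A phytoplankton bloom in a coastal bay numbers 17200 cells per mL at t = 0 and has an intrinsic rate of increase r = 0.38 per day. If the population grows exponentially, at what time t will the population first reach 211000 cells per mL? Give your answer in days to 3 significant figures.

Set N₀·e^(rt) = 211000: e^(0.38·t) = 211000/17200 = 12.267.
0.38·t = ln(12.267) = 2.5069, so t = 2.5069/0.38 = 6.5972.

6.60 days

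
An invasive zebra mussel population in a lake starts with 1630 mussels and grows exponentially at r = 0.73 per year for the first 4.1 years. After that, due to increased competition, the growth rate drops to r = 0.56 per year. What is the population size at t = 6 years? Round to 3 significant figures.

94200 mussels

Phase 1: N(4.1) = 1630·e^(0.73×4.1) = 1630·e^2.993 = 32511.
Phase 2 runs for 6 − 4.1 = 1.9 years at r = 0.56.
N(6) = 32511·e^(0.56×1.9) = 32511·e^1.064 = 94215.1.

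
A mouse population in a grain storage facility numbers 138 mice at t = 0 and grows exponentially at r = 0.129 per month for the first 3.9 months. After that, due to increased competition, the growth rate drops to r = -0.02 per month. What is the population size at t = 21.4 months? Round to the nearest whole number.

Phase 1: N(3.9) = 138·e^(0.129×3.9) = 138·e^0.5031 = 228.23.
Phase 2 runs for 21.4 − 3.9 = 17.5 months at r = -0.02.
N(21.4) = 228.23·e^(-0.02×17.5) = 228.23·e^-0.35 = 160.831.

161 mice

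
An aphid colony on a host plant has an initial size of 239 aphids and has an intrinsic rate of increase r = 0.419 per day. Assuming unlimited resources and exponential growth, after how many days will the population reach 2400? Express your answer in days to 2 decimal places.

5.51 days

Set N₀·e^(rt) = 2400: e^(0.419·t) = 2400/239 = 10.042.
0.419·t = ln(10.042) = 2.3068, so t = 2.3068/0.419 = 5.5054.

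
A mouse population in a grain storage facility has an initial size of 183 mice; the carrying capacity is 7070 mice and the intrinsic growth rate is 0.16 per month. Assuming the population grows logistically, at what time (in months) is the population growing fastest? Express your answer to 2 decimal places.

Logistic growth is fastest at N = K/2 = 3535.
A = (K − N₀)/N₀ = 37.634. Set K/(1 + A·e^(−rt)) = K/2 → A·e^(−rt) = 1.
e^(−0.16t) = 1/37.634 = 0.0265718, so t = ln(37.634)/0.16 = 3.6279/0.16 = 22.674.

22.67 months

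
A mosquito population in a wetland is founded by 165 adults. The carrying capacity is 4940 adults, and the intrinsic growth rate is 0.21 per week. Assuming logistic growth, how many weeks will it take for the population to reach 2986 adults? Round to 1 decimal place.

18.0 weeks

A = (K − N₀)/N₀ = (4940 − 165)/165 = 28.939.
Solve 4940/(1 + 28.939·e^(−0.21t)) = 2986: 1 + 28.939·e^(−0.21t) = 1.6544, so e^(−0.21t) = 0.0226123.
−0.21·t = ln(0.0226123) = -3.7893, so t = 3.7893/0.21 = 18.044.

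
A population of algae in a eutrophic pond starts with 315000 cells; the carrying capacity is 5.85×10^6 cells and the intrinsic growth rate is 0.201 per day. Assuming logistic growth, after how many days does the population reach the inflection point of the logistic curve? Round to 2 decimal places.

14.26 days

Logistic growth is fastest at N = K/2 = 2.925×10^6.
A = (K − N₀)/N₀ = 17.571. Set K/(1 + A·e^(−rt)) = K/2 → A·e^(−rt) = 1.
e^(−0.201t) = 1/17.571 = 0.0569106, so t = ln(17.571)/0.201 = 2.8663/0.201 = 14.26.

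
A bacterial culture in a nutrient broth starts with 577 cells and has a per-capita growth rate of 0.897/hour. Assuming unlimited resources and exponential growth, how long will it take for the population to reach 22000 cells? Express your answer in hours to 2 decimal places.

4.06 hours

Set N₀·e^(rt) = 22000: e^(0.897·t) = 22000/577 = 38.128.
0.897·t = ln(38.128) = 3.641, so t = 3.641/0.897 = 4.059.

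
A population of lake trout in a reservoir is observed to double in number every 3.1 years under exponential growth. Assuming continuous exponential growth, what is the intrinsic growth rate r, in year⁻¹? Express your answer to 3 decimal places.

r = ln(2)/t_d = 0.6931/3.1 = 0.2236.

0.224 per year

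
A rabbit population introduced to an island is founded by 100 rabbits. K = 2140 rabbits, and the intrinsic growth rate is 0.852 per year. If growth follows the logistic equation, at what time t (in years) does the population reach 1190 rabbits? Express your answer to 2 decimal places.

A = (K − N₀)/N₀ = (2140 − 100)/100 = 20.4.
Solve 2140/(1 + 20.4·e^(−0.852t)) = 1190: 1 + 20.4·e^(−0.852t) = 1.7983, so e^(−0.852t) = 0.0391333.
−0.852·t = ln(0.0391333) = -3.2408, so t = 3.2408/0.852 = 3.8037.

3.80 years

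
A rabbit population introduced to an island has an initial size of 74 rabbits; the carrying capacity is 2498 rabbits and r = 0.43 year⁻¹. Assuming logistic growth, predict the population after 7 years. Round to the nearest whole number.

A = (K − N₀)/N₀ = (2498 − 74)/74 = 32.757.
N(t) = K/(1 + A·e^(−rt)) = 2498/(1 + 32.757×e^(−0.43×7)).
e^(−3.01) = 0.049292; denominator = 1 + 32.757×0.049292 = 2.6146.
N = 2498/2.6146 = 955.391.

955 rabbits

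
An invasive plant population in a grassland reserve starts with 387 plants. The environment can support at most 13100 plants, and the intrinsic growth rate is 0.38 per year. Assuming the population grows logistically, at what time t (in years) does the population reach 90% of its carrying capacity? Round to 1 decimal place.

15.0 years

A = (K − N₀)/N₀ = (13100 − 387)/387 = 32.85.
Solve 13100/(1 + 32.85·e^(−0.38t)) = 11790: 1 + 32.85·e^(−0.38t) = 1.1111, so e^(−0.38t) = 0.00338236.
−0.38·t = ln(0.00338236) = -5.6892, so t = 5.6892/0.38 = 14.972.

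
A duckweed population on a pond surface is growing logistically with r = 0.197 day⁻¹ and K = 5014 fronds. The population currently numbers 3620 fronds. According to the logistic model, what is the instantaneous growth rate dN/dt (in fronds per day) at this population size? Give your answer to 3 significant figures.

198 fronds per day

dN/dt = rN(1 − N/K) = 0.197 × 3620 × (1 − 3620/5014).
1 − 3620/5014 = 0.27802; dN/dt = 0.197 × 3620 × 0.27802 = 198.27.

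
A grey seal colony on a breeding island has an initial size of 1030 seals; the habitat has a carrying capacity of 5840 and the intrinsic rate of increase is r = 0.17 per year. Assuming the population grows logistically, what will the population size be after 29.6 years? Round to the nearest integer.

A = (K − N₀)/N₀ = (5840 − 1030)/1030 = 4.6699.
N(t) = K/(1 + A·e^(−rt)) = 5840/(1 + 4.6699×e^(−0.17×29.6)).
e^(−5.032) = 0.0065257; denominator = 1 + 4.6699×0.0065257 = 1.0305.
N = 5840/1.0305 = 5667.29.

5667 seals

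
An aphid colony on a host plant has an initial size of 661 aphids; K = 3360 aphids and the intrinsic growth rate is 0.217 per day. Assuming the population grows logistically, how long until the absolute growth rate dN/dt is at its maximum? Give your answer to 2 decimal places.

Logistic growth is fastest at N = K/2 = 1680.
A = (K − N₀)/N₀ = 4.0832. Set K/(1 + A·e^(−rt)) = K/2 → A·e^(−rt) = 1.
e^(−0.217t) = 1/4.0832 = 0.244906, so t = ln(4.0832)/0.217 = 1.4069/0.217 = 6.4833.

6.48 days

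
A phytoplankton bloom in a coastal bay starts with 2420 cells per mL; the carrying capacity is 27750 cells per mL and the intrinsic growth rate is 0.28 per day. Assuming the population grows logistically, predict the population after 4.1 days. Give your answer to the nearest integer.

6422 cells per mL

A = (K − N₀)/N₀ = (27750 − 2420)/2420 = 10.467.
N(t) = K/(1 + A·e^(−rt)) = 27750/(1 + 10.467×e^(−0.28×4.1)).
e^(−1.148) = 0.31727; denominator = 1 + 10.467×0.31727 = 4.3209.
N = 27750/4.3209 = 6422.34.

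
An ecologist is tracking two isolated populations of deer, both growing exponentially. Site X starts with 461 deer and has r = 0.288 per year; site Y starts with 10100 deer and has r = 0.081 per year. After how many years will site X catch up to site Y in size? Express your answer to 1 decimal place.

Set 461·e^(0.288t) = 10100·e^(0.081t).
e^((0.288 − 0.081)t) = 10100/461 → e^(0.207·t) = 21.909.
0.207·t = ln(21.909) = 3.0869, so t = 3.0869/0.207 = 14.913.

14.9 years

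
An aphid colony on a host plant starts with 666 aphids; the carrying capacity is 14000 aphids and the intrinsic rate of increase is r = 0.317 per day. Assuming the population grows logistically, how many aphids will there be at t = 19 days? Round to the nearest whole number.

13352 aphids

A = (K − N₀)/N₀ = (14000 − 666)/666 = 20.021.
N(t) = K/(1 + A·e^(−rt)) = 14000/(1 + 20.021×e^(−0.317×19)).
e^(−6.023) = 0.0024224; denominator = 1 + 20.021×0.0024224 = 1.0485.
N = 14000/1.0485 = 13352.4.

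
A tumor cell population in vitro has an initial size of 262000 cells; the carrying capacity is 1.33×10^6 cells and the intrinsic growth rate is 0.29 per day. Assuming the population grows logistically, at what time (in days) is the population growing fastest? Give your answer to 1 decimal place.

Logistic growth is fastest at N = K/2 = 665000.
A = (K − N₀)/N₀ = 4.0763. Set K/(1 + A·e^(−rt)) = K/2 → A·e^(−rt) = 1.
e^(−0.29t) = 1/4.0763 = 0.245318, so t = ln(4.0763)/0.29 = 1.4052/0.29 = 4.8455.

4.8 days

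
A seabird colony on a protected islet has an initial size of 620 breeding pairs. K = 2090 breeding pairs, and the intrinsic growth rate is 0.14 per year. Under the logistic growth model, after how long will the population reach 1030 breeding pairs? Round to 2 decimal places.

5.96 years

A = (K − N₀)/N₀ = (2090 − 620)/620 = 2.371.
Solve 2090/(1 + 2.371·e^(−0.14t)) = 1030: 1 + 2.371·e^(−0.14t) = 2.0291, so e^(−0.14t) = 0.434053.
−0.14·t = ln(0.434053) = -0.83459, so t = 0.83459/0.14 = 5.9613.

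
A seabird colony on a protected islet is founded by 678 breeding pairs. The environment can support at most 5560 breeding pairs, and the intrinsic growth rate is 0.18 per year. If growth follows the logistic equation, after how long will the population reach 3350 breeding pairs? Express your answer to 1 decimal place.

A = (K − N₀)/N₀ = (5560 − 678)/678 = 7.2006.
Solve 5560/(1 + 7.2006·e^(−0.18t)) = 3350: 1 + 7.2006·e^(−0.18t) = 1.6597, so e^(−0.18t) = 0.0916177.
−0.18·t = ln(0.0916177) = -2.3901, so t = 2.3901/0.18 = 13.279.

13.3 years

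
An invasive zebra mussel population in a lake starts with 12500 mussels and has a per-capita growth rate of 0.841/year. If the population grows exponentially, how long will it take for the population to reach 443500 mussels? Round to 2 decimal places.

Set N₀·e^(rt) = 443500: e^(0.841·t) = 443500/12500 = 35.48.
0.841·t = ln(35.48) = 3.569, so t = 3.569/0.841 = 4.2437.

4.24 years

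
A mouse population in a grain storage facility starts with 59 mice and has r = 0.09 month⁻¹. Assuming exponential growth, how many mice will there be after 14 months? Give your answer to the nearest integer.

208 mice

N(t) = N₀·e^(rt) = 59 × e^(0.09×14) = 59 × e^1.26.
e^1.26 ≈ 3.5254, so N ≈ 59 × 3.5254 = 208.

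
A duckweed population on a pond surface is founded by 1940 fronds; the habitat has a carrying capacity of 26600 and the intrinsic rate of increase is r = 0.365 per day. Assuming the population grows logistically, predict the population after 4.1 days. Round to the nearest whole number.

A = (K − N₀)/N₀ = (26600 − 1940)/1940 = 12.711.
N(t) = K/(1 + A·e^(−rt)) = 26600/(1 + 12.711×e^(−0.365×4.1)).
e^(−1.496) = 0.22391; denominator = 1 + 12.711×0.22391 = 3.8462.
N = 26600/3.8462 = 6915.87.

6916 fronds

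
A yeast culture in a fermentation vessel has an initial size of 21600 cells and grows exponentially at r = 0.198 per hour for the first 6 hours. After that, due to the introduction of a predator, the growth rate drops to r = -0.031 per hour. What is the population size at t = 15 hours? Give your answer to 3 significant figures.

Phase 1: N(6) = 21600·e^(0.198×6) = 21600·e^1.188 = 70859.1.
Phase 2 runs for 15 − 6 = 9 hours at r = -0.031.
N(15) = 70859.1·e^(-0.031×9) = 70859.1·e^-0.279 = 53607.7.

53600 cells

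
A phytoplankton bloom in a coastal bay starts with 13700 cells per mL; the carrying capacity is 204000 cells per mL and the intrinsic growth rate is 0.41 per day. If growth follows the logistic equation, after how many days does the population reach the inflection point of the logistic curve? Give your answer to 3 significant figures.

6.42 days

Logistic growth is fastest at N = K/2 = 102000.
A = (K − N₀)/N₀ = 13.891. Set K/(1 + A·e^(−rt)) = K/2 → A·e^(−rt) = 1.
e^(−0.41t) = 1/13.891 = 0.0719916, so t = ln(13.891)/0.41 = 2.6312/0.41 = 6.4176.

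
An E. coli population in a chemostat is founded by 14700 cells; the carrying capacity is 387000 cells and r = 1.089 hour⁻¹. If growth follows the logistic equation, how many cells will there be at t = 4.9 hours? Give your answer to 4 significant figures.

344900 cells

A = (K − N₀)/N₀ = (387000 − 14700)/14700 = 25.327.
N(t) = K/(1 + A·e^(−rt)) = 387000/(1 + 25.327×e^(−1.089×4.9)).
e^(−5.336) = 0.0048146; denominator = 1 + 25.327×0.0048146 = 1.1219.
N = 387000/1.1219 = 344939.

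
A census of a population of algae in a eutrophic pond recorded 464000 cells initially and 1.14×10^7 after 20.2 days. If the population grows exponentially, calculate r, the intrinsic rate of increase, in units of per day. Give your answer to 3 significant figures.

0.158 per day

From N(t) = N₀·e^(rt): e^(r·20.2) = 1.14×10^7/464000 = 24.569.
r·20.2 = ln(24.569) = 3.2015, so r = 3.2015/20.2 = 0.15849.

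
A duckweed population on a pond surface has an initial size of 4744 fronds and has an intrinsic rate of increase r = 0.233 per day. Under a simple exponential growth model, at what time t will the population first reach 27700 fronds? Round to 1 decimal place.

7.6 days

Set N₀·e^(rt) = 27700: e^(0.233·t) = 27700/4744 = 5.839.
0.233·t = ln(5.839) = 1.7646, so t = 1.7646/0.233 = 7.5732.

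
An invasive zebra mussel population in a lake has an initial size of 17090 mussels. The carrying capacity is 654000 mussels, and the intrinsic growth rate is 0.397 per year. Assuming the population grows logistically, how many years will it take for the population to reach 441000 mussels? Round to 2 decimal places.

10.95 years

A = (K − N₀)/N₀ = (654000 − 17090)/17090 = 37.268.
Solve 654000/(1 + 37.268·e^(−0.397t)) = 441000: 1 + 37.268·e^(−0.397t) = 1.483, so e^(−0.397t) = 0.01296.
−0.397·t = ln(0.01296) = -4.3459, so t = 4.3459/0.397 = 10.947.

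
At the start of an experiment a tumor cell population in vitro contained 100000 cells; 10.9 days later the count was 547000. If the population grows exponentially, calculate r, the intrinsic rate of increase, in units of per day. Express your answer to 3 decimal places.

From N(t) = N₀·e^(rt): e^(r·10.9) = 547000/100000 = 5.47.
r·10.9 = ln(5.47) = 1.6993, so r = 1.6993/10.9 = 0.1559.

0.156 per day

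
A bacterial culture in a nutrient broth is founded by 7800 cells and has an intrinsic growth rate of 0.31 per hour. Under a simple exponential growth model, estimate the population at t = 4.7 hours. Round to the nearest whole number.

N(t) = N₀·e^(rt) = 7800 × e^(0.31×4.7) = 7800 × e^1.457.
e^1.457 ≈ 4.2931, so N ≈ 7800 × 4.2931 = 33485.9.

33486 cells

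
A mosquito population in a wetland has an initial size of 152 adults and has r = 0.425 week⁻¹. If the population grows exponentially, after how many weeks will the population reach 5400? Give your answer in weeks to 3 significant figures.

8.40 weeks

Set N₀·e^(rt) = 5400: e^(0.425·t) = 5400/152 = 35.526.
0.425·t = ln(35.526) = 3.5703, so t = 3.5703/0.425 = 8.4006.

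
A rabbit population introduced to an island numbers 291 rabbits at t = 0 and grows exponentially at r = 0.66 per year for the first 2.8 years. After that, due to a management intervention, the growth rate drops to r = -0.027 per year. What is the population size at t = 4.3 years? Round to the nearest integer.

Phase 1: N(2.8) = 291·e^(0.66×2.8) = 291·e^1.848 = 1847.01.
Phase 2 runs for 4.3 − 2.8 = 1.5 years at r = -0.027.
N(4.3) = 1847.01·e^(-0.027×1.5) = 1847.01·e^-0.0405 = 1773.7.

1774 rabbits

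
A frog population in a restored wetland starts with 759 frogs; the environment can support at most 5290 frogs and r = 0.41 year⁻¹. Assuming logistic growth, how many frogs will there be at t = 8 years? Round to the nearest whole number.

A = (K − N₀)/N₀ = (5290 − 759)/759 = 5.9697.
N(t) = K/(1 + A·e^(−rt)) = 5290/(1 + 5.9697×e^(−0.41×8)).
e^(−3.28) = 0.037628; denominator = 1 + 5.9697×0.037628 = 1.2246.
N = 5290/1.2246 = 4319.67.

4320 frogs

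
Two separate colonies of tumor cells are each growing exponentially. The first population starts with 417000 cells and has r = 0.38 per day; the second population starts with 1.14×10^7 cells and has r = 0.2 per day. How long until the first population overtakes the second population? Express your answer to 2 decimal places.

18.38 days

Set 417000·e^(0.38t) = 1.14×10^7·e^(0.2t).
e^((0.38 − 0.2)t) = 1.14×10^7/417000 → e^(0.18·t) = 27.338.
0.18·t = ln(27.338) = 3.3083, so t = 3.3083/0.18 = 18.379.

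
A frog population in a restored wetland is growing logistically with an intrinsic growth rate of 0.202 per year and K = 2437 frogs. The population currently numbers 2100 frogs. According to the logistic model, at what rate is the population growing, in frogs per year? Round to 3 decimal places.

dN/dt = rN(1 − N/K) = 0.202 × 2100 × (1 − 2100/2437).
1 − 2100/2437 = 0.13828; dN/dt = 0.202 × 2100 × 0.13828 = 58.66.

58.660 frogs per year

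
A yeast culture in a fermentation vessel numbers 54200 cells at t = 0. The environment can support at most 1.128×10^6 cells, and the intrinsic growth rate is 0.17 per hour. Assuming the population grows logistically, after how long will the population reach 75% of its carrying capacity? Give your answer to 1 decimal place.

24.0 hours

A = (K − N₀)/N₀ = (1.128×10^6 − 54200)/54200 = 19.812.
Solve 1.128×10^6/(1 + 19.812·e^(−0.17t)) = 846000: 1 + 19.812·e^(−0.17t) = 1.3333, so e^(−0.17t) = 0.016825.
−0.17·t = ln(0.016825) = -4.0849, so t = 4.0849/0.17 = 24.029.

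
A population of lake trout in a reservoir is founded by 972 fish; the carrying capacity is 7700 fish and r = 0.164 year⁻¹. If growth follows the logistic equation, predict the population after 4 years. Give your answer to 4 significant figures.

1677 fish

A = (K − N₀)/N₀ = (7700 − 972)/972 = 6.9218.
N(t) = K/(1 + A·e^(−rt)) = 7700/(1 + 6.9218×e^(−0.164×4)).
e^(−0.656) = 0.51892; denominator = 1 + 6.9218×0.51892 = 4.5919.
N = 7700/4.5919 = 1676.87.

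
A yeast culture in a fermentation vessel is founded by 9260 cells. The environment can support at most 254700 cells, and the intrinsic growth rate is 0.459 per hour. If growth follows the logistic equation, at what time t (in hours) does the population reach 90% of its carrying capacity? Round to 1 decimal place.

A = (K − N₀)/N₀ = (254700 − 9260)/9260 = 26.505.
Solve 254700/(1 + 26.505·e^(−0.459t)) = 229230: 1 + 26.505·e^(−0.459t) = 1.1111, so e^(−0.459t) = 0.00419202.
−0.459·t = ln(0.00419202) = -5.4746, so t = 5.4746/0.459 = 11.927.

11.9 hours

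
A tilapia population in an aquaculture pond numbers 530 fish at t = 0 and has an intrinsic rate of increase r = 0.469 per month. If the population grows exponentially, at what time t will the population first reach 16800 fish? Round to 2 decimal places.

Set N₀·e^(rt) = 16800: e^(0.469·t) = 16800/530 = 31.698.
0.469·t = ln(31.698) = 3.4563, so t = 3.4563/0.469 = 7.3694.

7.37 months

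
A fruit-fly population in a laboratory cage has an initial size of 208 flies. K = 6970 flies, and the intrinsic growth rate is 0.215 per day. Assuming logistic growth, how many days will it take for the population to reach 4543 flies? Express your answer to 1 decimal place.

19.1 days

A = (K − N₀)/N₀ = (6970 − 208)/208 = 32.51.
Solve 6970/(1 + 32.51·e^(−0.215t)) = 4543: 1 + 32.51·e^(−0.215t) = 1.5342, so e^(−0.215t) = 0.0164329.
−0.215·t = ln(0.0164329) = -4.1085, so t = 4.1085/0.215 = 19.109.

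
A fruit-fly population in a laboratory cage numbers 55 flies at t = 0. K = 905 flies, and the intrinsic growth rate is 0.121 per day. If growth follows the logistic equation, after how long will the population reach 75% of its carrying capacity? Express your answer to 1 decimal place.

A = (K − N₀)/N₀ = (905 − 55)/55 = 15.455.
Solve 905/(1 + 15.455·e^(−0.121t)) = 678.75: 1 + 15.455·e^(−0.121t) = 1.3333, so e^(−0.121t) = 0.0215686.
−0.121·t = ln(0.0215686) = -3.8365, so t = 3.8365/0.121 = 31.707.

31.7 days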